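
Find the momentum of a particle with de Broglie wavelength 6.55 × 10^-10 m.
1.01 × 10^-24 kg·m/s

From the de Broglie relation λ = h/p, we solve for p:

p = h/λ
p = (6.626 × 10^-34 J·s) / (6.55 × 10^-10 m)
p = 1.01 × 10^-24 kg·m/s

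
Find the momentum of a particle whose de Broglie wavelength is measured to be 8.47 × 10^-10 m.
7.82 × 10^-25 kg·m/s

From the de Broglie relation λ = h/p, we solve for p:

p = h/λ
p = (6.626 × 10^-34 J·s) / (8.47 × 10^-10 m)
p = 7.82 × 10^-25 kg·m/s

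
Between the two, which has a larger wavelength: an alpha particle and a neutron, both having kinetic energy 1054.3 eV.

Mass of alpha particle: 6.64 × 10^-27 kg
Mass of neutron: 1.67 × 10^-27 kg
The neutron has the longer wavelength.

Using λ = h/√(2mKE):

For alpha particle: λ₁ = h/√(2m₁KE) = 4.42 × 10^-13 m
For neutron: λ₂ = h/√(2m₂KE) = 8.82 × 10^-13 m

Since λ ∝ 1/√m at constant kinetic energy, the lighter particle has the longer wavelength.

The neutron has the longer de Broglie wavelength.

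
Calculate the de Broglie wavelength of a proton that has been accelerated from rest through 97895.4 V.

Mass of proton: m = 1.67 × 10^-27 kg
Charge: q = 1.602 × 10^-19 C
9.16 × 10^-14 m

When a particle is accelerated through voltage V, it gains kinetic energy KE = qV.

The de Broglie wavelength is then λ = h/√(2mqV):

λ = h/√(2mqV)
λ = (6.626 × 10^-34 J·s) / √(2 × 1.67 × 10^-27 kg × 1.602 × 10^-19 C × 97895.4 V)
λ = 9.16 × 10^-14 m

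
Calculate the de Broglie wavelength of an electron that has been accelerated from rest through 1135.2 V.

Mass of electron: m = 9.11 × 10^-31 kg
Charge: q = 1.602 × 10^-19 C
3.64 × 10^-11 m

When a particle is accelerated through voltage V, it gains kinetic energy KE = qV.

The de Broglie wavelength is then λ = h/√(2mqV):

λ = h/√(2mqV)
λ = (6.626 × 10^-34 J·s) / √(2 × 9.11 × 10^-31 kg × 1.602 × 10^-19 C × 1135.2 V)
λ = 3.64 × 10^-11 m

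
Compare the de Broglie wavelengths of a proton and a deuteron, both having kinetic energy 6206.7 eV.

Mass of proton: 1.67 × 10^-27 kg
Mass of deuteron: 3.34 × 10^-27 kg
The proton has the longer wavelength.

Using λ = h/√(2mKE):

For proton: λ₁ = h/√(2m₁KE) = 3.64 × 10^-13 m
For deuteron: λ₂ = h/√(2m₂KE) = 2.57 × 10^-13 m

Since λ ∝ 1/√m at constant kinetic energy, the lighter particle has the longer wavelength.

The proton has the longer de Broglie wavelength.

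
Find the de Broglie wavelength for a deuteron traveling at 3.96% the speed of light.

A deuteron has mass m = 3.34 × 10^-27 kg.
1.67 × 10^-14 m

Using the de Broglie relation λ = h/(mv):

v = 3.96% × c = 1.187 × 10^7 m/s

λ = h/(mv)
λ = (6.626 × 10^-34 J·s) / (3.34 × 10^-27 kg × 1.187 × 10^7 m/s)
λ = 1.67 × 10^-14 m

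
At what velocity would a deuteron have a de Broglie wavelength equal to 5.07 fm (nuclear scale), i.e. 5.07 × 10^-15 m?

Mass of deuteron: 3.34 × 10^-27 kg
3.91 × 10^7 m/s

From λ = h/(mv), solve for v:

v = h/(mλ)
v = (6.626 × 10^-34 J·s) / (3.34 × 10^-27 kg × 5.07 × 10^-15 m)
v = 3.91 × 10^7 m/s

Note: This velocity is 13.1% of the speed of light, so relativistic corrections would be needed for a more accurate calculation.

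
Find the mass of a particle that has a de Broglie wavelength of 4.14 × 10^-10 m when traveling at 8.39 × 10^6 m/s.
1.91 × 10^-31 kg

From the de Broglie relation λ = h/(mv), we solve for m:

m = h/(λv)
m = (6.626 × 10^-34 J·s) / (4.14 × 10^-10 m × 8.39 × 10^6 m/s)
m = 1.91 × 10^-31 kg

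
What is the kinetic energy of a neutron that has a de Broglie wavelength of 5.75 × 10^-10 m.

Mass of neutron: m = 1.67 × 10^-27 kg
3.98 × 10^-22 J (or 2.48 × 10^-3 eV)

From λ = h/√(2mKE), we solve for KE:

λ² = h²/(2mKE)
KE = h²/(2mλ²)
KE = (6.626 × 10^-34 J·s)² / (2 × 1.67 × 10^-27 kg × (5.75 × 10^-10 m)²)
KE = 3.98 × 10^-22 J
KE = 2.48 × 10^-3 eV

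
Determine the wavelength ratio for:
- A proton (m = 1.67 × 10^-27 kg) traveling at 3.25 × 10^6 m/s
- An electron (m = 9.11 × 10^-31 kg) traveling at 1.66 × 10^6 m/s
λ₁/λ₂ = 2.79 × 10^-4

Using λ = h/(mv):

λ₁ = h/(m₁v₁) = 1.22 × 10^-13 m
λ₂ = h/(m₂v₂) = 4.38 × 10^-10 m

Ratio λ₁/λ₂ = (m₂v₂)/(m₁v₁)
         = (9.11 × 10^-31 kg × 1.66 × 10^6 m/s) / (1.67 × 10^-27 kg × 3.25 × 10^6 m/s)
         = 2.79 × 10^-4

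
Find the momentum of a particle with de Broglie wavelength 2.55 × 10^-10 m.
2.60 × 10^-24 kg·m/s

From the de Broglie relation λ = h/p, we solve for p:

p = h/λ
p = (6.626 × 10^-34 J·s) / (2.55 × 10^-10 m)
p = 2.60 × 10^-24 kg·m/s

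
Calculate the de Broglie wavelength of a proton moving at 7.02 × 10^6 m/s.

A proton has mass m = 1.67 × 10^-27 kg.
5.65 × 10^-14 m

Using the de Broglie relation λ = h/(mv):

λ = h/(mv)
λ = (6.626 × 10^-34 J·s) / (1.67 × 10^-27 kg × 7.02 × 10^6 m/s)
λ = 5.65 × 10^-14 m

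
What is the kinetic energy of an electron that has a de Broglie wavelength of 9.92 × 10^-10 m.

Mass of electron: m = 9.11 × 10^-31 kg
2.45 × 10^-19 J (or 1.53 eV)

From λ = h/√(2mKE), we solve for KE:

λ² = h²/(2mKE)
KE = h²/(2mλ²)
KE = (6.626 × 10^-34 J·s)² / (2 × 9.11 × 10^-31 kg × (9.92 × 10^-10 m)²)
KE = 2.45 × 10^-19 J
KE = 1.53 eV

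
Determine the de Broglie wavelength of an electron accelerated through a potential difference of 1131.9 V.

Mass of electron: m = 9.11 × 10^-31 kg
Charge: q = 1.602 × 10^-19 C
3.65 × 10^-11 m

When a particle is accelerated through voltage V, it gains kinetic energy KE = qV.

The de Broglie wavelength is then λ = h/√(2mqV):

λ = h/√(2mqV)
λ = (6.626 × 10^-34 J·s) / √(2 × 9.11 × 10^-31 kg × 1.602 × 10^-19 C × 1131.9 V)
λ = 3.65 × 10^-11 m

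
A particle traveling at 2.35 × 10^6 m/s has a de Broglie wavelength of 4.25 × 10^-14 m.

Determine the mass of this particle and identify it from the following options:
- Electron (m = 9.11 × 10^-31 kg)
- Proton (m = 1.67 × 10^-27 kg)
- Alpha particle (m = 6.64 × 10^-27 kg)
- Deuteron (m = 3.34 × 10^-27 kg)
The particle is an alpha particle.

From λ = h/(mv), solve for mass:

m = h/(λv)
m = (6.626 × 10^-34 J·s) / (4.25 × 10^-14 m × 2.35 × 10^6 m/s)
m = 6.63 × 10^-27 kg

Comparing with the listed masses, this is closest to an alpha particle.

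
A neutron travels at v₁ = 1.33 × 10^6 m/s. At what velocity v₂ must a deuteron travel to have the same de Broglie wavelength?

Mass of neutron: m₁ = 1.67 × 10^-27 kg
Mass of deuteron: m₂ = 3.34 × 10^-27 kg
v₂ = 6.65 × 10^5 m/s

For equal de Broglie wavelengths: λ₁ = λ₂

h/(m₁v₁) = h/(m₂v₂)
m₁v₁ = m₂v₂
v₂ = v₁ · (m₁/m₂)

v₂ = 1.33 × 10^6 m/s × (1.67 × 10^-27 kg / 3.34 × 10^-27 kg)
v₂ = 6.65 × 10^5 m/s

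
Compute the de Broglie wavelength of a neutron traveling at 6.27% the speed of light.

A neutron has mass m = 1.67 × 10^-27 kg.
2.11 × 10^-14 m

Using the de Broglie relation λ = h/(mv):

v = 6.27% × c = 1.880 × 10^7 m/s

λ = h/(mv)
λ = (6.626 × 10^-34 J·s) / (1.67 × 10^-27 kg × 1.880 × 10^7 m/s)
λ = 2.11 × 10^-14 m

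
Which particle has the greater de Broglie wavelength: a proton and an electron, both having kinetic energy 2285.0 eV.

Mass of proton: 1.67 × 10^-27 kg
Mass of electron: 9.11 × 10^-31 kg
The electron has the longer wavelength.

Using λ = h/√(2mKE):

For proton: λ₁ = h/√(2m₁KE) = 5.99 × 10^-13 m
For electron: λ₂ = h/√(2m₂KE) = 2.57 × 10^-11 m

Since λ ∝ 1/√m at constant kinetic energy, the lighter particle has the longer wavelength.

The electron has the longer de Broglie wavelength.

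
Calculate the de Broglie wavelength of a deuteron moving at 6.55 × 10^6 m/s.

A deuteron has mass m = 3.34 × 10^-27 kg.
3.03 × 10^-14 m

Using the de Broglie relation λ = h/(mv):

λ = h/(mv)
λ = (6.626 × 10^-34 J·s) / (3.34 × 10^-27 kg × 6.55 × 10^6 m/s)
λ = 3.03 × 10^-14 m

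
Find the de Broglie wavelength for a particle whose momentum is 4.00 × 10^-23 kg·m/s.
1.66 × 10^-11 m

Using the de Broglie relation λ = h/p:

λ = h/p
λ = (6.626 × 10^-34 J·s) / (4.00 × 10^-23 kg·m/s)
λ = 1.66 × 10^-11 m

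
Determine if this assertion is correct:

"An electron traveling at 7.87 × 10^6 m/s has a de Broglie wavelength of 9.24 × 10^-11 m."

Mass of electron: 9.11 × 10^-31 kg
True

The claim is correct.

Using λ = h/(mv):
λ = (6.626 × 10^-34 J·s) / (9.11 × 10^-31 kg × 7.87 × 10^6 m/s)
λ = 9.24 × 10^-11 m

This matches the claimed value.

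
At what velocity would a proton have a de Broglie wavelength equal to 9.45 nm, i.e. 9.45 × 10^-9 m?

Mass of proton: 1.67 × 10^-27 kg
4.20 × 10^1 m/s

From λ = h/(mv), solve for v:

v = h/(mλ)
v = (6.626 × 10^-34 J·s) / (1.67 × 10^-27 kg × 9.45 × 10^-9 m)
v = 4.20 × 10^1 m/s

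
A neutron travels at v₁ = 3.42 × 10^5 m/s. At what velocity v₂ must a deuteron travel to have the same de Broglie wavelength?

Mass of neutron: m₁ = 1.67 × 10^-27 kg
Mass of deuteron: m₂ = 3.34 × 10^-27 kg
v₂ = 1.71 × 10^5 m/s

For equal de Broglie wavelengths: λ₁ = λ₂

h/(m₁v₁) = h/(m₂v₂)
m₁v₁ = m₂v₂
v₂ = v₁ · (m₁/m₂)

v₂ = 3.42 × 10^5 m/s × (1.67 × 10^-27 kg / 3.34 × 10^-27 kg)
v₂ = 1.71 × 10^5 m/s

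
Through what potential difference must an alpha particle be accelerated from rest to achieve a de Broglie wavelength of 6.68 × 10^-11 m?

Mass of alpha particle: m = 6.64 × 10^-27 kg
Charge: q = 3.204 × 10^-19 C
2.31 × 10^-2 V

From λ = h/√(2mqV), we solve for V:

λ² = h²/(2mqV)
V = h²/(2mqλ²)
V = (6.626 × 10^-34 J·s)² / (2 × 6.64 × 10^-27 kg × 3.204 × 10^-19 C × (6.68 × 10^-11 m)²)
V = 2.31 × 10^-2 V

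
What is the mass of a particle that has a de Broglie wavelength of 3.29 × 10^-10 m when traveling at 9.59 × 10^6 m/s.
2.10 × 10^-31 kg

From the de Broglie relation λ = h/(mv), we solve for m:

m = h/(λv)
m = (6.626 × 10^-34 J·s) / (3.29 × 10^-10 m × 9.59 × 10^6 m/s)
m = 2.10 × 10^-31 kg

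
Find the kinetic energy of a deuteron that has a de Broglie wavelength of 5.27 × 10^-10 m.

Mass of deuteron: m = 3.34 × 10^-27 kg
2.37 × 10^-22 J (or 1.48 × 10^-3 eV)

From λ = h/√(2mKE), we solve for KE:

λ² = h²/(2mKE)
KE = h²/(2mλ²)
KE = (6.626 × 10^-34 J·s)² / (2 × 3.34 × 10^-27 kg × (5.27 × 10^-10 m)²)
KE = 2.37 × 10^-22 J
KE = 1.48 × 10^-3 eV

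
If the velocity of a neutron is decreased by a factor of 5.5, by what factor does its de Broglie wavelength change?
The wavelength increases by a factor of 5.5.

From λ = h/(mv), the wavelength is inversely proportional to velocity:

λ ∝ 1/v

If v → v/5.5, then λ → 5.5λ

When velocity is decreased by a factor of 5.5, the wavelength increases by a factor of 5.5.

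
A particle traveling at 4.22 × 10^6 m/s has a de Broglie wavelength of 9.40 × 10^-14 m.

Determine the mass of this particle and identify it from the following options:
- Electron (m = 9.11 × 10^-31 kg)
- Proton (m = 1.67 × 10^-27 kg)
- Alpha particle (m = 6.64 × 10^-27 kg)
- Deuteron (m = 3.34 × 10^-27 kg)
The particle is a proton.

From λ = h/(mv), solve for mass:

m = h/(λv)
m = (6.626 × 10^-34 J·s) / (9.40 × 10^-14 m × 4.22 × 10^6 m/s)
m = 1.67 × 10^-27 kg

Comparing with the listed masses, this is closest to a proton.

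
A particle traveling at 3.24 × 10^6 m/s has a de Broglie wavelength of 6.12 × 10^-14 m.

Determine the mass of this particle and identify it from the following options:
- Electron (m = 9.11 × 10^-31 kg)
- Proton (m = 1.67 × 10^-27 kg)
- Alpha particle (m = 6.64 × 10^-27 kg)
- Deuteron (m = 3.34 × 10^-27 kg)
The particle is a deuteron.

From λ = h/(mv), solve for mass:

m = h/(λv)
m = (6.626 × 10^-34 J·s) / (6.12 × 10^-14 m × 3.24 × 10^6 m/s)
m = 3.34 × 10^-27 kg

Comparing with the listed masses, this is closest to a deuteron.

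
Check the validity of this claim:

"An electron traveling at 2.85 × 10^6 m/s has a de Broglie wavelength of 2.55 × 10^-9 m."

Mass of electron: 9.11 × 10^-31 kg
False

The claim is incorrect.

Using λ = h/(mv):
λ = (6.626 × 10^-34 J·s) / (9.11 × 10^-31 kg × 2.85 × 10^6 m/s)
λ = 2.55 × 10^-10 m

The actual wavelength differs from the claimed 2.55 × 10^-9 m.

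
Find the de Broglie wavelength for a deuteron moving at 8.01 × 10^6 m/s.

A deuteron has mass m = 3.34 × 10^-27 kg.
2.48 × 10^-14 m

Using the de Broglie relation λ = h/(mv):

λ = h/(mv)
λ = (6.626 × 10^-34 J·s) / (3.34 × 10^-27 kg × 8.01 × 10^6 m/s)
λ = 2.48 × 10^-14 m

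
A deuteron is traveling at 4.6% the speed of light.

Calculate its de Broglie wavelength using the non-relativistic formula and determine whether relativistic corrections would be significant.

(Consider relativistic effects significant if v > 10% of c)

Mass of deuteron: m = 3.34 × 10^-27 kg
No, relativistic corrections are not needed.

Using the non-relativistic de Broglie formula λ = h/(mv):

v = 4.6% × c = 1.379 × 10^7 m/s

λ = h/(mv)
λ = (6.626 × 10^-34 J·s) / (3.34 × 10^-27 kg × 1.379 × 10^7 m/s)
λ = 1.44 × 10^-14 m

Since v = 4.6% of c < 10% of c, relativistic corrections are NOT significant and this non-relativistic result is a good approximation.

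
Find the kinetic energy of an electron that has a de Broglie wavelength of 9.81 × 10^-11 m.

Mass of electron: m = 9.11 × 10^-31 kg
2.50 × 10^-17 J (or 156 eV)

From λ = h/√(2mKE), we solve for KE:

λ² = h²/(2mKE)
KE = h²/(2mλ²)
KE = (6.626 × 10^-34 J·s)² / (2 × 9.11 × 10^-31 kg × (9.81 × 10^-11 m)²)
KE = 2.50 × 10^-17 J
KE = 156 eV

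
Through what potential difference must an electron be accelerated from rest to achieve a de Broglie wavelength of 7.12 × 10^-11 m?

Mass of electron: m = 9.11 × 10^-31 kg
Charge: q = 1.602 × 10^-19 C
297 V

From λ = h/√(2mqV), we solve for V:

λ² = h²/(2mqV)
V = h²/(2mqλ²)
V = (6.626 × 10^-34 J·s)² / (2 × 9.11 × 10^-31 kg × 1.602 × 10^-19 C × (7.12 × 10^-11 m)²)
V = 297 V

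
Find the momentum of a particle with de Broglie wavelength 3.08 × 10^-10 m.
2.15 × 10^-24 kg·m/s

From the de Broglie relation λ = h/p, we solve for p:

p = h/λ
p = (6.626 × 10^-34 J·s) / (3.08 × 10^-10 m)
p = 2.15 × 10^-24 kg·m/s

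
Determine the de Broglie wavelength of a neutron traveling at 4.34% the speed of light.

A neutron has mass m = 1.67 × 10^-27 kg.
3.05 × 10^-14 m

Using the de Broglie relation λ = h/(mv):

v = 4.34% × c = 1.301 × 10^7 m/s

λ = h/(mv)
λ = (6.626 × 10^-34 J·s) / (1.67 × 10^-27 kg × 1.301 × 10^7 m/s)
λ = 3.05 × 10^-14 m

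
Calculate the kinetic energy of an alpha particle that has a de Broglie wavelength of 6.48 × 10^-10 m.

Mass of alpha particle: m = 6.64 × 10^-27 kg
7.87 × 10^-23 J (or 4.91 × 10^-4 eV)

From λ = h/√(2mKE), we solve for KE:

λ² = h²/(2mKE)
KE = h²/(2mλ²)
KE = (6.626 × 10^-34 J·s)² / (2 × 6.64 × 10^-27 kg × (6.48 × 10^-10 m)²)
KE = 7.87 × 10^-23 J
KE = 4.91 × 10^-4 eV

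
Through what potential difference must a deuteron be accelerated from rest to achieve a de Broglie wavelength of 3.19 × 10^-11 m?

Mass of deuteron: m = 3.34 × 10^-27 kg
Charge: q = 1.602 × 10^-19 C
4.03 × 10^-1 V

From λ = h/√(2mqV), we solve for V:

λ² = h²/(2mqV)
V = h²/(2mqλ²)
V = (6.626 × 10^-34 J·s)² / (2 × 3.34 × 10^-27 kg × 1.602 × 10^-19 C × (3.19 × 10^-11 m)²)
V = 4.03 × 10^-1 V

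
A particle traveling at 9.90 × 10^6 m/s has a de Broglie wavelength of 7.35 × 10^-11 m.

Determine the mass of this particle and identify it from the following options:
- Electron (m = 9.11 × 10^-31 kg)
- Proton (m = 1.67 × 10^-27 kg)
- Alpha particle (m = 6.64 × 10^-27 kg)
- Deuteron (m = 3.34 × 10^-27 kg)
The particle is an electron.

From λ = h/(mv), solve for mass:

m = h/(λv)
m = (6.626 × 10^-34 J·s) / (7.35 × 10^-11 m × 9.90 × 10^6 m/s)
m = 9.11 × 10^-31 kg

Comparing with the listed masses, this is closest to an electron.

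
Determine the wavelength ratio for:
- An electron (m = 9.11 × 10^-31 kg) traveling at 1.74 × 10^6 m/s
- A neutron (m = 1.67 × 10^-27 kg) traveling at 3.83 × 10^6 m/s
λ₁/λ₂ = 4.04 × 10^3

Using λ = h/(mv):

λ₁ = h/(m₁v₁) = 4.18 × 10^-10 m
λ₂ = h/(m₂v₂) = 1.04 × 10^-13 m

Ratio λ₁/λ₂ = (m₂v₂)/(m₁v₁)
         = (1.67 × 10^-27 kg × 3.83 × 10^6 m/s) / (9.11 × 10^-31 kg × 1.74 × 10^6 m/s)
         = 4.04 × 10^3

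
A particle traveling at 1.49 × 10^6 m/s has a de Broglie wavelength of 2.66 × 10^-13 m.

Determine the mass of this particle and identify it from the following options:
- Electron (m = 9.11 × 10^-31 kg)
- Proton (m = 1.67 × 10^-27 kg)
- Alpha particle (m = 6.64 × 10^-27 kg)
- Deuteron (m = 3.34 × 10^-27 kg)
The particle is a proton.

From λ = h/(mv), solve for mass:

m = h/(λv)
m = (6.626 × 10^-34 J·s) / (2.66 × 10^-13 m × 1.49 × 10^6 m/s)
m = 1.67 × 10^-27 kg

Comparing with the listed masses, this is closest to a proton.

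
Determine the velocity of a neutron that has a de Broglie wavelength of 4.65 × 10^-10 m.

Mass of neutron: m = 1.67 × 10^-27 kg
8.53 × 10^2 m/s

From the de Broglie relation λ = h/(mv), we solve for v:

v = h/(mλ)
v = (6.626 × 10^-34 J·s) / (1.67 × 10^-27 kg × 4.65 × 10^-10 m)
v = 8.53 × 10^2 m/s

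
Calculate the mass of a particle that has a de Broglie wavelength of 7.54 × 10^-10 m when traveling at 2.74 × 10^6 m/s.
3.21 × 10^-31 kg

From the de Broglie relation λ = h/(mv), we solve for m:

m = h/(λv)
m = (6.626 × 10^-34 J·s) / (7.54 × 10^-10 m × 2.74 × 10^6 m/s)
m = 3.21 × 10^-31 kg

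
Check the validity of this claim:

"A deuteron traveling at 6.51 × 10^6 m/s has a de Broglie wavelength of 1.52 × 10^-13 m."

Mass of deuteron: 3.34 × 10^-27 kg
False

The claim is incorrect.

Using λ = h/(mv):
λ = (6.626 × 10^-34 J·s) / (3.34 × 10^-27 kg × 6.51 × 10^6 m/s)
λ = 3.05 × 10^-14 m

The actual wavelength differs from the claimed 1.52 × 10^-13 m.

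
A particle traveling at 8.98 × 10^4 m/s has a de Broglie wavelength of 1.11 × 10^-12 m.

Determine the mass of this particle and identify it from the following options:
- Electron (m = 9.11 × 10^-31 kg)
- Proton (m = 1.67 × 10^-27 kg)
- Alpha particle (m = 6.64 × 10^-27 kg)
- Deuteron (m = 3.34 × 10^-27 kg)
The particle is an alpha particle.

From λ = h/(mv), solve for mass:

m = h/(λv)
m = (6.626 × 10^-34 J·s) / (1.11 × 10^-12 m × 8.98 × 10^4 m/s)
m = 6.65 × 10^-27 kg

Comparing with the listed masses, this is closest to an alpha particle.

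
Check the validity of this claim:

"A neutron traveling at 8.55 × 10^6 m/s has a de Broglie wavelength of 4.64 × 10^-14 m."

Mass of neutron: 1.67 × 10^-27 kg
True

The claim is correct.

Using λ = h/(mv):
λ = (6.626 × 10^-34 J·s) / (1.67 × 10^-27 kg × 8.55 × 10^6 m/s)
λ = 4.64 × 10^-14 m

This matches the claimed value.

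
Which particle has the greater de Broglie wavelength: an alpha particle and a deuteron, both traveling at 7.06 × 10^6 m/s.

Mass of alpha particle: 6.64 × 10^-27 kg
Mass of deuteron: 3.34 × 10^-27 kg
The deuteron has the longer wavelength.

Using λ = h/(mv), since both particles have the same velocity, the wavelength depends only on mass.

For alpha particle: λ₁ = h/(m₁v) = 1.41 × 10^-14 m
For deuteron: λ₂ = h/(m₂v) = 2.81 × 10^-14 m

Since λ ∝ 1/m at constant velocity, the lighter particle has the longer wavelength.

The deuteron has the longer de Broglie wavelength.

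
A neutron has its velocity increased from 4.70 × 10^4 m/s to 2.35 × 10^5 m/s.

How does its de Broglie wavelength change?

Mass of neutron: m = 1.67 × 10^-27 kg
The wavelength decreases by a factor of 5.

Using λ = h/(mv):

Initial wavelength: λ₁ = h/(mv₁) = 8.44 × 10^-12 m
Final wavelength: λ₂ = h/(mv₂) = 1.69 × 10^-12 m

Since λ ∝ 1/v, when velocity increases by a factor of 5, the wavelength decreases by a factor of 5.

λ₂/λ₁ = v₁/v₂ = 1/5

The wavelength decreases by a factor of 5.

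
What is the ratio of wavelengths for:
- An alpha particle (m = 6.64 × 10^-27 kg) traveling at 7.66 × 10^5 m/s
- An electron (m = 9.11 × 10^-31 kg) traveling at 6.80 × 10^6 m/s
λ₁/λ₂ = 1.22 × 10^-3

Using λ = h/(mv):

λ₁ = h/(m₁v₁) = 1.30 × 10^-13 m
λ₂ = h/(m₂v₂) = 1.07 × 10^-10 m

Ratio λ₁/λ₂ = (m₂v₂)/(m₁v₁)
         = (9.11 × 10^-31 kg × 6.80 × 10^6 m/s) / (6.64 × 10^-27 kg × 7.66 × 10^5 m/s)
         = 1.22 × 10^-3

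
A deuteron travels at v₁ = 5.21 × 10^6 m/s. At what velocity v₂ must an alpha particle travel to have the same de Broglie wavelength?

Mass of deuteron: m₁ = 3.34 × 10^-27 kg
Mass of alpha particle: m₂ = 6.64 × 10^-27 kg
v₂ = 2.62 × 10^6 m/s

For equal de Broglie wavelengths: λ₁ = λ₂

h/(m₁v₁) = h/(m₂v₂)
m₁v₁ = m₂v₂
v₂ = v₁ · (m₁/m₂)

v₂ = 5.21 × 10^6 m/s × (3.34 × 10^-27 kg / 6.64 × 10^-27 kg)
v₂ = 2.62 × 10^6 m/s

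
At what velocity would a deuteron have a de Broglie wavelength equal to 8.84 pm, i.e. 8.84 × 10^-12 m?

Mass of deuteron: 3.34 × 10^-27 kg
2.24 × 10^4 m/s

From λ = h/(mv), solve for v:

v = h/(mλ)
v = (6.626 × 10^-34 J·s) / (3.34 × 10^-27 kg × 8.84 × 10^-12 m)
v = 2.24 × 10^4 m/s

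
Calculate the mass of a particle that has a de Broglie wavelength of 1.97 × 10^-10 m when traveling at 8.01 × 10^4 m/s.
4.20 × 10^-29 kg

From the de Broglie relation λ = h/(mv), we solve for m:

m = h/(λv)
m = (6.626 × 10^-34 J·s) / (1.97 × 10^-10 m × 8.01 × 10^4 m/s)
m = 4.20 × 10^-29 kg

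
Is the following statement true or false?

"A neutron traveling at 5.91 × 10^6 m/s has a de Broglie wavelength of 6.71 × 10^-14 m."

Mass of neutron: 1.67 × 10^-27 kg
True

The claim is correct.

Using λ = h/(mv):
λ = (6.626 × 10^-34 J·s) / (1.67 × 10^-27 kg × 5.91 × 10^6 m/s)
λ = 6.71 × 10^-14 m

This matches the claimed value.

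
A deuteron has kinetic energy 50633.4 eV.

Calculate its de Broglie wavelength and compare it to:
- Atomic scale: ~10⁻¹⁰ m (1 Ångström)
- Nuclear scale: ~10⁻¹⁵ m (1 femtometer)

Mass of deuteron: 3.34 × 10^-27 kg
λ = 9.00 × 10^-14 m, which is between nuclear and atomic scales.

Using λ = h/√(2mKE):

KE = 50633.4 eV = 8.112 × 10^-15 J

λ = h/√(2mKE)
λ = (6.626 × 10^-34 J·s) / √(2 × 3.34 × 10^-27 kg × 8.112 × 10^-15 J)
λ = 9.00 × 10^-14 m

Comparison:
- Atomic scale (10⁻¹⁰ m): λ is 0.0009× this size
- Nuclear scale (10⁻¹⁵ m): λ is 90× this size

The wavelength is between nuclear and atomic scales.

This wavelength is appropriate for probing atomic structure but too large for nuclear physics experiments.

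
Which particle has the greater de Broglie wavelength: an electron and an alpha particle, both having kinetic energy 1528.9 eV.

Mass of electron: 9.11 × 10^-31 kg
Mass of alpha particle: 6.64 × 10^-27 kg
The electron has the longer wavelength.

Using λ = h/√(2mKE):

For electron: λ₁ = h/√(2m₁KE) = 3.14 × 10^-11 m
For alpha particle: λ₂ = h/√(2m₂KE) = 3.67 × 10^-13 m

Since λ ∝ 1/√m at constant kinetic energy, the lighter particle has the longer wavelength.

The electron has the longer de Broglie wavelength.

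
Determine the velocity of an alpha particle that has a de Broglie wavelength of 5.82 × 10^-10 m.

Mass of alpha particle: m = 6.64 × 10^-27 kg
1.71 × 10^2 m/s

From the de Broglie relation λ = h/(mv), we solve for v:

v = h/(mλ)
v = (6.626 × 10^-34 J·s) / (6.64 × 10^-27 kg × 5.82 × 10^-10 m)
v = 1.71 × 10^2 m/s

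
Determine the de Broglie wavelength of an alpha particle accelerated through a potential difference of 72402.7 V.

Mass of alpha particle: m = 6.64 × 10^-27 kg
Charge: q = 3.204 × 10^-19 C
3.78 × 10^-14 m

When a particle is accelerated through voltage V, it gains kinetic energy KE = qV.

The de Broglie wavelength is then λ = h/√(2mqV):

λ = h/√(2mqV)
λ = (6.626 × 10^-34 J·s) / √(2 × 6.64 × 10^-27 kg × 3.204 × 10^-19 C × 72402.7 V)
λ = 3.78 × 10^-14 m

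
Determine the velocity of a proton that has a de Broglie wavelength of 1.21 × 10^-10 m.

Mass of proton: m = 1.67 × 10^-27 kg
3.28 × 10^3 m/s

From the de Broglie relation λ = h/(mv), we solve for v:

v = h/(mλ)
v = (6.626 × 10^-34 J·s) / (1.67 × 10^-27 kg × 1.21 × 10^-10 m)
v = 3.28 × 10^3 m/s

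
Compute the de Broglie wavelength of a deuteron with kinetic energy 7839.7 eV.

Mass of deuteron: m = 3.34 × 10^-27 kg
2.29 × 10^-13 m

Using λ = h/√(2mKE):

First convert KE to Joules: KE = 7839.7 eV = 1.256 × 10^-15 J

λ = h/√(2mKE)
λ = (6.626 × 10^-34 J·s) / √(2 × 3.34 × 10^-27 kg × 1.256 × 10^-15 J)
λ = 2.29 × 10^-13 m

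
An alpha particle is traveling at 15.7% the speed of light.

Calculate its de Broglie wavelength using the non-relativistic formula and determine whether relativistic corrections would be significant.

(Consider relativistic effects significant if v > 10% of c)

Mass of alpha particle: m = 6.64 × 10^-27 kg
Yes, relativistic corrections are needed.

Using the non-relativistic de Broglie formula λ = h/(mv):

v = 15.7% × c = 4.707 × 10^7 m/s

λ = h/(mv)
λ = (6.626 × 10^-34 J·s) / (6.64 × 10^-27 kg × 4.707 × 10^7 m/s)
λ = 2.12 × 10^-15 m

Since v = 15.7% of c > 10% of c, relativistic corrections ARE significant and the actual wavelength would differ from this non-relativistic estimate.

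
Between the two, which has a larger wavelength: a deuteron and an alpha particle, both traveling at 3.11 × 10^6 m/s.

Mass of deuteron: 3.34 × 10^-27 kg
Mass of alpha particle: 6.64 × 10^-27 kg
The deuteron has the longer wavelength.

Using λ = h/(mv), since both particles have the same velocity, the wavelength depends only on mass.

For deuteron: λ₁ = h/(m₁v) = 6.38 × 10^-14 m
For alpha particle: λ₂ = h/(m₂v) = 3.21 × 10^-14 m

Since λ ∝ 1/m at constant velocity, the lighter particle has the longer wavelength.

The deuteron has the longer de Broglie wavelength.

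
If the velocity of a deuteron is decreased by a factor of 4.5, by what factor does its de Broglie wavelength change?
The wavelength increases by a factor of 4.5.

From λ = h/(mv), the wavelength is inversely proportional to velocity:

λ ∝ 1/v

If v → v/4.5, then λ → 4.5λ

When velocity is decreased by a factor of 4.5, the wavelength increases by a factor of 4.5.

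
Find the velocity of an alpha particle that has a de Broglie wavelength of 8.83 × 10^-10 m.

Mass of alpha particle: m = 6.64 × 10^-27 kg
1.13 × 10^2 m/s

From the de Broglie relation λ = h/(mv), we solve for v:

v = h/(mλ)
v = (6.626 × 10^-34 J·s) / (6.64 × 10^-27 kg × 8.83 × 10^-10 m)
v = 1.13 × 10^2 m/s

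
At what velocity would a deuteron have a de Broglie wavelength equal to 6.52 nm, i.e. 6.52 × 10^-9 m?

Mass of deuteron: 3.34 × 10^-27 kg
3.04 × 10^1 m/s

From λ = h/(mv), solve for v:

v = h/(mλ)
v = (6.626 × 10^-34 J·s) / (3.34 × 10^-27 kg × 6.52 × 10^-9 m)
v = 3.04 × 10^1 m/s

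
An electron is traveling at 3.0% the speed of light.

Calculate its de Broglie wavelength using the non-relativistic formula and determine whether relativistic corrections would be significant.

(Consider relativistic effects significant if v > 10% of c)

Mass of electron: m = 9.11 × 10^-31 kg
No, relativistic corrections are not needed.

Using the non-relativistic de Broglie formula λ = h/(mv):

v = 3.0% × c = 8.994 × 10^6 m/s

λ = h/(mv)
λ = (6.626 × 10^-34 J·s) / (9.11 × 10^-31 kg × 8.994 × 10^6 m/s)
λ = 8.09 × 10^-11 m

Since v = 3.0% of c < 10% of c, relativistic corrections are NOT significant and this non-relativistic result is a good approximation.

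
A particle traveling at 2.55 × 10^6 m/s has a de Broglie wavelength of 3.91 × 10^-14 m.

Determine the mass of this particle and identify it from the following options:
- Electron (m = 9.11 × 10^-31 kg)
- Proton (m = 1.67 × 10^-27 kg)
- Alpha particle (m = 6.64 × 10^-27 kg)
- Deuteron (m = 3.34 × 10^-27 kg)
The particle is an alpha particle.

From λ = h/(mv), solve for mass:

m = h/(λv)
m = (6.626 × 10^-34 J·s) / (3.91 × 10^-14 m × 2.55 × 10^6 m/s)
m = 6.65 × 10^-27 kg

Comparing with the listed masses, this is closest to an alpha particle.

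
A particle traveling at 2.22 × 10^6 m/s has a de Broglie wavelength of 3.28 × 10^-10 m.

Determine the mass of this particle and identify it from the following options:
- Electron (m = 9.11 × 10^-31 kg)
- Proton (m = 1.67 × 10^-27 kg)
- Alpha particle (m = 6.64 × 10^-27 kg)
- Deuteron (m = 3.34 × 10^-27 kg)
The particle is an electron.

From λ = h/(mv), solve for mass:

m = h/(λv)
m = (6.626 × 10^-34 J·s) / (3.28 × 10^-10 m × 2.22 × 10^6 m/s)
m = 9.10 × 10^-31 kg

Comparing with the listed masses, this is closest to an electron.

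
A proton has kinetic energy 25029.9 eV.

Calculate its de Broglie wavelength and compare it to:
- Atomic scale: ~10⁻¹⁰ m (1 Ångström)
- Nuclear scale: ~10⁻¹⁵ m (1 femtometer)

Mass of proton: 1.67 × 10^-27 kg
λ = 1.81 × 10^-13 m, which is between nuclear and atomic scales.

Using λ = h/√(2mKE):

KE = 25029.9 eV = 4.010 × 10^-15 J

λ = h/√(2mKE)
λ = (6.626 × 10^-34 J·s) / √(2 × 1.67 × 10^-27 kg × 4.010 × 10^-15 J)
λ = 1.81 × 10^-13 m

Comparison:
- Atomic scale (10⁻¹⁰ m): λ is 0.0018× this size
- Nuclear scale (10⁻¹⁵ m): λ is 1.8e+02× this size

The wavelength is between nuclear and atomic scales.

This wavelength is appropriate for probing atomic structure but too large for nuclear physics experiments.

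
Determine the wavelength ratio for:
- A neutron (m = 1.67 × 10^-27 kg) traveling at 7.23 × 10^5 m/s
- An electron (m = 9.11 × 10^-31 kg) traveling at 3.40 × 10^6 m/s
λ₁/λ₂ = 2.57 × 10^-3

Using λ = h/(mv):

λ₁ = h/(m₁v₁) = 5.49 × 10^-13 m
λ₂ = h/(m₂v₂) = 2.14 × 10^-10 m

Ratio λ₁/λ₂ = (m₂v₂)/(m₁v₁)
         = (9.11 × 10^-31 kg × 3.40 × 10^6 m/s) / (1.67 × 10^-27 kg × 7.23 × 10^5 m/s)
         = 2.57 × 10^-3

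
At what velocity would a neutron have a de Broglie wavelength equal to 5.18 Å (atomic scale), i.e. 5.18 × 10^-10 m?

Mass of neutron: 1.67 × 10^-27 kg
7.66 × 10^2 m/s

From λ = h/(mv), solve for v:

v = h/(mλ)
v = (6.626 × 10^-34 J·s) / (1.67 × 10^-27 kg × 5.18 × 10^-10 m)
v = 7.66 × 10^2 m/s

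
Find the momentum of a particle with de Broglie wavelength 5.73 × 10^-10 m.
1.16 × 10^-24 kg·m/s

From the de Broglie relation λ = h/p, we solve for p:

p = h/λ
p = (6.626 × 10^-34 J·s) / (5.73 × 10^-10 m)
p = 1.16 × 10^-24 kg·m/s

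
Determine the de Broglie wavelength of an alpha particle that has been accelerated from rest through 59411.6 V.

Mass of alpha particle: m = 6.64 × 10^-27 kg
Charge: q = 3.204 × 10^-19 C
4.17 × 10^-14 m

When a particle is accelerated through voltage V, it gains kinetic energy KE = qV.

The de Broglie wavelength is then λ = h/√(2mqV):

λ = h/√(2mqV)
λ = (6.626 × 10^-34 J·s) / √(2 × 6.64 × 10^-27 kg × 3.204 × 10^-19 C × 59411.6 V)
λ = 4.17 × 10^-14 m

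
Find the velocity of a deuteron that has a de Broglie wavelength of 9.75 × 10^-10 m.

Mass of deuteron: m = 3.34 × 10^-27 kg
2.03 × 10^2 m/s

From the de Broglie relation λ = h/(mv), we solve for v:

v = h/(mλ)
v = (6.626 × 10^-34 J·s) / (3.34 × 10^-27 kg × 9.75 × 10^-10 m)
v = 2.03 × 10^2 m/s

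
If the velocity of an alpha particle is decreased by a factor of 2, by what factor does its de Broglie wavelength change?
The wavelength increases by a factor of 2.

From λ = h/(mv), the wavelength is inversely proportional to velocity:

λ ∝ 1/v

If v → v/2, then λ → 2λ

When velocity is decreased by a factor of 2, the wavelength increases by a factor of 2.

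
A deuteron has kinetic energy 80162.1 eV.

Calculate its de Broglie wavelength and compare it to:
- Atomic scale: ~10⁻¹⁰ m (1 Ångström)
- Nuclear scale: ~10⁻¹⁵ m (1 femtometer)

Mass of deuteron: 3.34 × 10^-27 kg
λ = 7.15 × 10^-14 m, which is between nuclear and atomic scales.

Using λ = h/√(2mKE):

KE = 80162.1 eV = 1.284 × 10^-14 J

λ = h/√(2mKE)
λ = (6.626 × 10^-34 J·s) / √(2 × 3.34 × 10^-27 kg × 1.284 × 10^-14 J)
λ = 7.15 × 10^-14 m

Comparison:
- Atomic scale (10⁻¹⁰ m): λ is 0.00072× this size
- Nuclear scale (10⁻¹⁵ m): λ is 72× this size

The wavelength is between nuclear and atomic scales.

This wavelength is appropriate for probing atomic structure but too large for nuclear physics experiments.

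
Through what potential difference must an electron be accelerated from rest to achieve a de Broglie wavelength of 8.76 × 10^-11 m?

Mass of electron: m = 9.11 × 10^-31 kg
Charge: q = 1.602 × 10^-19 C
196 V

From λ = h/√(2mqV), we solve for V:

λ² = h²/(2mqV)
V = h²/(2mqλ²)
V = (6.626 × 10^-34 J·s)² / (2 × 9.11 × 10^-31 kg × 1.602 × 10^-19 C × (8.76 × 10^-11 m)²)
V = 196 V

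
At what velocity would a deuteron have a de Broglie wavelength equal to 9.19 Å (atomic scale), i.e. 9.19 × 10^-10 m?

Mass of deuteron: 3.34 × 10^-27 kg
2.16 × 10^2 m/s

From λ = h/(mv), solve for v:

v = h/(mλ)
v = (6.626 × 10^-34 J·s) / (3.34 × 10^-27 kg × 9.19 × 10^-10 m)
v = 2.16 × 10^2 m/s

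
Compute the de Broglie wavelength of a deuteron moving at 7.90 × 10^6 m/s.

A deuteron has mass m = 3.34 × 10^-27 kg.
2.51 × 10^-14 m

Using the de Broglie relation λ = h/(mv):

λ = h/(mv)
λ = (6.626 × 10^-34 J·s) / (3.34 × 10^-27 kg × 7.90 × 10^6 m/s)
λ = 2.51 × 10^-14 m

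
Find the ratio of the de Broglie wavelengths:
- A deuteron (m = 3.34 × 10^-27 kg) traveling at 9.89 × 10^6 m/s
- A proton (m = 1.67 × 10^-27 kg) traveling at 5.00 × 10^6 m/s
λ₁/λ₂ = 0.253

Using λ = h/(mv):

λ₁ = h/(m₁v₁) = 2.01 × 10^-14 m
λ₂ = h/(m₂v₂) = 7.94 × 10^-14 m

Ratio λ₁/λ₂ = (m₂v₂)/(m₁v₁)
         = (1.67 × 10^-27 kg × 5.00 × 10^6 m/s) / (3.34 × 10^-27 kg × 9.89 × 10^6 m/s)
         = 0.253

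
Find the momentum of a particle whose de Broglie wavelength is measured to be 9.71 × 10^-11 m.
6.82 × 10^-24 kg·m/s

From the de Broglie relation λ = h/p, we solve for p:

p = h/λ
p = (6.626 × 10^-34 J·s) / (9.71 × 10^-11 m)
p = 6.82 × 10^-24 kg·m/s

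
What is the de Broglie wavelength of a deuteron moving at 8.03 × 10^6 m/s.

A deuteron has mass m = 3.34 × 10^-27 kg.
2.47 × 10^-14 m

Using the de Broglie relation λ = h/(mv):

λ = h/(mv)
λ = (6.626 × 10^-34 J·s) / (3.34 × 10^-27 kg × 8.03 × 10^6 m/s)
λ = 2.47 × 10^-14 m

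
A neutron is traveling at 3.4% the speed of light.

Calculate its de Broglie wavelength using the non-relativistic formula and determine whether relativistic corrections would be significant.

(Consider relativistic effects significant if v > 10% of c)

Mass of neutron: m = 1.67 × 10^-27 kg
No, relativistic corrections are not needed.

Using the non-relativistic de Broglie formula λ = h/(mv):

v = 3.4% × c = 1.019 × 10^7 m/s

λ = h/(mv)
λ = (6.626 × 10^-34 J·s) / (1.67 × 10^-27 kg × 1.019 × 10^7 m/s)
λ = 3.89 × 10^-14 m

Since v = 3.4% of c < 10% of c, relativistic corrections are NOT significant and this non-relativistic result is a good approximation.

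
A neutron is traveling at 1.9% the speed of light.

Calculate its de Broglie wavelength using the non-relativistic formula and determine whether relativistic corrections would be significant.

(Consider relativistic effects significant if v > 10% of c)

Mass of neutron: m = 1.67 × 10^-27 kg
No, relativistic corrections are not needed.

Using the non-relativistic de Broglie formula λ = h/(mv):

v = 1.9% × c = 5.696 × 10^6 m/s

λ = h/(mv)
λ = (6.626 × 10^-34 J·s) / (1.67 × 10^-27 kg × 5.696 × 10^6 m/s)
λ = 6.97 × 10^-14 m

Since v = 1.9% of c < 10% of c, relativistic corrections are NOT significant and this non-relativistic result is a good approximation.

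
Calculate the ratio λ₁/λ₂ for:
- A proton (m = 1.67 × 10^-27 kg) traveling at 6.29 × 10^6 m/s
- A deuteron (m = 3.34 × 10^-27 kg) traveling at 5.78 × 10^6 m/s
λ₁/λ₂ = 1.84

Using λ = h/(mv):

λ₁ = h/(m₁v₁) = 6.31 × 10^-14 m
λ₂ = h/(m₂v₂) = 3.43 × 10^-14 m

Ratio λ₁/λ₂ = (m₂v₂)/(m₁v₁)
         = (3.34 × 10^-27 kg × 5.78 × 10^6 m/s) / (1.67 × 10^-27 kg × 6.29 × 10^6 m/s)
         = 1.84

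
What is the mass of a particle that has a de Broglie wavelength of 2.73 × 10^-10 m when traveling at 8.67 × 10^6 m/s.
2.80 × 10^-31 kg

From the de Broglie relation λ = h/(mv), we solve for m:

m = h/(λv)
m = (6.626 × 10^-34 J·s) / (2.73 × 10^-10 m × 8.67 × 10^6 m/s)
m = 2.80 × 10^-31 kg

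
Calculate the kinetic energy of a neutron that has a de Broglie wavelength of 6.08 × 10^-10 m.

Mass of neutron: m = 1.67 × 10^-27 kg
3.56 × 10^-22 J (or 2.22 × 10^-3 eV)

From λ = h/√(2mKE), we solve for KE:

λ² = h²/(2mKE)
KE = h²/(2mλ²)
KE = (6.626 × 10^-34 J·s)² / (2 × 1.67 × 10^-27 kg × (6.08 × 10^-10 m)²)
KE = 3.56 × 10^-22 J
KE = 2.22 × 10^-3 eV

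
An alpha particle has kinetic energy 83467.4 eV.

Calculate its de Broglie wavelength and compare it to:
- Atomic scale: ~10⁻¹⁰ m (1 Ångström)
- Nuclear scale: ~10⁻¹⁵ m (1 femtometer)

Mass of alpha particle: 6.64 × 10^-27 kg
λ = 4.97 × 10^-14 m, which is between nuclear and atomic scales.

Using λ = h/√(2mKE):

KE = 83467.4 eV = 1.337 × 10^-14 J

λ = h/√(2mKE)
λ = (6.626 × 10^-34 J·s) / √(2 × 6.64 × 10^-27 kg × 1.337 × 10^-14 J)
λ = 4.97 × 10^-14 m

Comparison:
- Atomic scale (10⁻¹⁰ m): λ is 0.0005× this size
- Nuclear scale (10⁻¹⁵ m): λ is 50× this size

The wavelength is between nuclear and atomic scales.

This wavelength is appropriate for probing atomic structure but too large for nuclear physics experiments.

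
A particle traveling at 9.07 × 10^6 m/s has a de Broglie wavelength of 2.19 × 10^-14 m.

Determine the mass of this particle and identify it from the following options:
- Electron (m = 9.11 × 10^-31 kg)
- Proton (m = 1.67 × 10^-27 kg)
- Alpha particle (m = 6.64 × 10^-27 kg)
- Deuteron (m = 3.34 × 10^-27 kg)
The particle is a deuteron.

From λ = h/(mv), solve for mass:

m = h/(λv)
m = (6.626 × 10^-34 J·s) / (2.19 × 10^-14 m × 9.07 × 10^6 m/s)
m = 3.34 × 10^-27 kg

Comparing with the listed masses, this is closest to a deuteron.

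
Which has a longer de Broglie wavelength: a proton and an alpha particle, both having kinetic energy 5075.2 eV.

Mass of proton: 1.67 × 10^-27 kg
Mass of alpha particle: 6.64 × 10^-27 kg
The proton has the longer wavelength.

Using λ = h/√(2mKE):

For proton: λ₁ = h/√(2m₁KE) = 4.02 × 10^-13 m
For alpha particle: λ₂ = h/√(2m₂KE) = 2.02 × 10^-13 m

Since λ ∝ 1/√m at constant kinetic energy, the lighter particle has the longer wavelength.

The proton has the longer de Broglie wavelength.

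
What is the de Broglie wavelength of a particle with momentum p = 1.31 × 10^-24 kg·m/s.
5.06 × 10^-10 m

Using the de Broglie relation λ = h/p:

λ = h/p
λ = (6.626 × 10^-34 J·s) / (1.31 × 10^-24 kg·m/s)
λ = 5.06 × 10^-10 m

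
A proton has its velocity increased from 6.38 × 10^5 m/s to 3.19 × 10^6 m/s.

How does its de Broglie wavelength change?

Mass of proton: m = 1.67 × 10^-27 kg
The wavelength decreases by a factor of 5.

Using λ = h/(mv):

Initial wavelength: λ₁ = h/(mv₁) = 6.22 × 10^-13 m
Final wavelength: λ₂ = h/(mv₂) = 1.24 × 10^-13 m

Since λ ∝ 1/v, when velocity increases by a factor of 5, the wavelength decreases by a factor of 5.

λ₂/λ₁ = v₁/v₂ = 1/5

The wavelength decreases by a factor of 5.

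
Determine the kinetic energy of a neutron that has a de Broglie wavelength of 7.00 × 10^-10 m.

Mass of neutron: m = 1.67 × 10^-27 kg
2.68 × 10^-22 J (or 1.67 × 10^-3 eV)

From λ = h/√(2mKE), we solve for KE:

λ² = h²/(2mKE)
KE = h²/(2mλ²)
KE = (6.626 × 10^-34 J·s)² / (2 × 1.67 × 10^-27 kg × (7.00 × 10^-10 m)²)
KE = 2.68 × 10^-22 J
KE = 1.67 × 10^-3 eV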